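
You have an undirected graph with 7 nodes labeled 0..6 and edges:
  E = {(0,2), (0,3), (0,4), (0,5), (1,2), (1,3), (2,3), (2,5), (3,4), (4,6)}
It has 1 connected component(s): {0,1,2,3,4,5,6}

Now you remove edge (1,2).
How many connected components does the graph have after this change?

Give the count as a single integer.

Answer: 1

Derivation:
Initial component count: 1
Remove (1,2): not a bridge. Count unchanged: 1.
  After removal, components: {0,1,2,3,4,5,6}
New component count: 1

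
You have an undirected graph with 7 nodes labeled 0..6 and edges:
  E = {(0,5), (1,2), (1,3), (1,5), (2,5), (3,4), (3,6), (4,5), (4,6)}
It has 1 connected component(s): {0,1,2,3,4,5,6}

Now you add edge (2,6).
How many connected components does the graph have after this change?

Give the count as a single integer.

Initial component count: 1
Add (2,6): endpoints already in same component. Count unchanged: 1.
New component count: 1

Answer: 1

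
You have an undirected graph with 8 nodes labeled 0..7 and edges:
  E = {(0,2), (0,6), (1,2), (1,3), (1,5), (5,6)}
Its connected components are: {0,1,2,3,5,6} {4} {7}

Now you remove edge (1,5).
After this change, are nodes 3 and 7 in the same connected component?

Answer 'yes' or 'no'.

Answer: no

Derivation:
Initial components: {0,1,2,3,5,6} {4} {7}
Removing edge (1,5): not a bridge — component count unchanged at 3.
New components: {0,1,2,3,5,6} {4} {7}
Are 3 and 7 in the same component? no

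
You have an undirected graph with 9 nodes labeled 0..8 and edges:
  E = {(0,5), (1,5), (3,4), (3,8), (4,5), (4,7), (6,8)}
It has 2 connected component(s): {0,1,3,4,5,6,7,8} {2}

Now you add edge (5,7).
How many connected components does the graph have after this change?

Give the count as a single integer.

Answer: 2

Derivation:
Initial component count: 2
Add (5,7): endpoints already in same component. Count unchanged: 2.
New component count: 2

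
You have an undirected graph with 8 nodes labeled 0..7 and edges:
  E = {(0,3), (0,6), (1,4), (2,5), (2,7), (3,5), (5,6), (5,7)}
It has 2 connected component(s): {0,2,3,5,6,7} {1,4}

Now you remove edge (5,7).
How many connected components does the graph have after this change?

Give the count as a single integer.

Answer: 2

Derivation:
Initial component count: 2
Remove (5,7): not a bridge. Count unchanged: 2.
  After removal, components: {0,2,3,5,6,7} {1,4}
New component count: 2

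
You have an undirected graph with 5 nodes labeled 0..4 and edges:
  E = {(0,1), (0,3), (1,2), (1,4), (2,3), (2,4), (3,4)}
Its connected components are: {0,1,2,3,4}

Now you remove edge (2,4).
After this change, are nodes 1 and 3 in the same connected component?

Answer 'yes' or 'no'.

Initial components: {0,1,2,3,4}
Removing edge (2,4): not a bridge — component count unchanged at 1.
New components: {0,1,2,3,4}
Are 1 and 3 in the same component? yes

Answer: yes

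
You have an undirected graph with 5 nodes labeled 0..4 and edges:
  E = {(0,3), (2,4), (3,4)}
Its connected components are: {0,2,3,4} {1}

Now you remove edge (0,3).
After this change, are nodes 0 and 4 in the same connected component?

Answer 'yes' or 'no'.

Answer: no

Derivation:
Initial components: {0,2,3,4} {1}
Removing edge (0,3): it was a bridge — component count 2 -> 3.
New components: {0} {1} {2,3,4}
Are 0 and 4 in the same component? no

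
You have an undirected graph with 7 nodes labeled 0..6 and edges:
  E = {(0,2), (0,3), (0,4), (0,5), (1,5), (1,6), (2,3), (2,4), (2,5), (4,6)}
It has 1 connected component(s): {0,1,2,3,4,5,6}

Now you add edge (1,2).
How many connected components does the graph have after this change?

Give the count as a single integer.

Answer: 1

Derivation:
Initial component count: 1
Add (1,2): endpoints already in same component. Count unchanged: 1.
New component count: 1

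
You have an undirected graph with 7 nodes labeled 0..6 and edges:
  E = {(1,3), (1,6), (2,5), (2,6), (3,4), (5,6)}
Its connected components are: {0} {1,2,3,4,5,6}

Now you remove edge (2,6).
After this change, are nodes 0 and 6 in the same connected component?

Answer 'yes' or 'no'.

Initial components: {0} {1,2,3,4,5,6}
Removing edge (2,6): not a bridge — component count unchanged at 2.
New components: {0} {1,2,3,4,5,6}
Are 0 and 6 in the same component? no

Answer: no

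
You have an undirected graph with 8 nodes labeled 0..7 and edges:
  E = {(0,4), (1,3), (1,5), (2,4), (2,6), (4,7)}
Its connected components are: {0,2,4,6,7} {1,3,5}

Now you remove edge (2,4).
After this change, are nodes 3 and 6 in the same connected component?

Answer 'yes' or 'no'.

Initial components: {0,2,4,6,7} {1,3,5}
Removing edge (2,4): it was a bridge — component count 2 -> 3.
New components: {0,4,7} {1,3,5} {2,6}
Are 3 and 6 in the same component? no

Answer: no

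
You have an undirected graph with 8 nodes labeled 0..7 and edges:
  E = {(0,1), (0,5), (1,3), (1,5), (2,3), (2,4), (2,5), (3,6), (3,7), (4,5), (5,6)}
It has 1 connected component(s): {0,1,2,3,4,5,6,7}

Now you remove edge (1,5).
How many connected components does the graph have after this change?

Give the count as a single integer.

Initial component count: 1
Remove (1,5): not a bridge. Count unchanged: 1.
  After removal, components: {0,1,2,3,4,5,6,7}
New component count: 1

Answer: 1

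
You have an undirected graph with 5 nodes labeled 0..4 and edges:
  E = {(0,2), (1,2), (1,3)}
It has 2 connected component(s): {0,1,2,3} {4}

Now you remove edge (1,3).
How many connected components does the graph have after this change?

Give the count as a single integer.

Answer: 3

Derivation:
Initial component count: 2
Remove (1,3): it was a bridge. Count increases: 2 -> 3.
  After removal, components: {0,1,2} {3} {4}
New component count: 3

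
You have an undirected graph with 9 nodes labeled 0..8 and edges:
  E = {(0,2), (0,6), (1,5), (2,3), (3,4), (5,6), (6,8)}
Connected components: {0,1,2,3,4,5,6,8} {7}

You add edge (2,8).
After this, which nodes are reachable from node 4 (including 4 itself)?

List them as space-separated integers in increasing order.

Before: nodes reachable from 4: {0,1,2,3,4,5,6,8}
Adding (2,8): both endpoints already in same component. Reachability from 4 unchanged.
After: nodes reachable from 4: {0,1,2,3,4,5,6,8}

Answer: 0 1 2 3 4 5 6 8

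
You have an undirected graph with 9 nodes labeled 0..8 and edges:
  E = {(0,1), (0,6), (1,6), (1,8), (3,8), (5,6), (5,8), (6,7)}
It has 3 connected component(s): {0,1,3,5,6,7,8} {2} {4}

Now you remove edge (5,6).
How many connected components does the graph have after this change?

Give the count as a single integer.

Answer: 3

Derivation:
Initial component count: 3
Remove (5,6): not a bridge. Count unchanged: 3.
  After removal, components: {0,1,3,5,6,7,8} {2} {4}
New component count: 3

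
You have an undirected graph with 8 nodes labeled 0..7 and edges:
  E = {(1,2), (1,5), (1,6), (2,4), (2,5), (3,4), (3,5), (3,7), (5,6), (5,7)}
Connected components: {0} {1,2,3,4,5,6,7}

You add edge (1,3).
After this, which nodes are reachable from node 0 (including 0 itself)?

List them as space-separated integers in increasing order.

Answer: 0

Derivation:
Before: nodes reachable from 0: {0}
Adding (1,3): both endpoints already in same component. Reachability from 0 unchanged.
After: nodes reachable from 0: {0}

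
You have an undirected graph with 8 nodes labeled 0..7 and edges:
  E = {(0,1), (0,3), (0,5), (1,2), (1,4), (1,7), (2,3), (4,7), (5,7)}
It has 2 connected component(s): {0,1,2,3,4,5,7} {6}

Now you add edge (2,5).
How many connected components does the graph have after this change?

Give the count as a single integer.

Answer: 2

Derivation:
Initial component count: 2
Add (2,5): endpoints already in same component. Count unchanged: 2.
New component count: 2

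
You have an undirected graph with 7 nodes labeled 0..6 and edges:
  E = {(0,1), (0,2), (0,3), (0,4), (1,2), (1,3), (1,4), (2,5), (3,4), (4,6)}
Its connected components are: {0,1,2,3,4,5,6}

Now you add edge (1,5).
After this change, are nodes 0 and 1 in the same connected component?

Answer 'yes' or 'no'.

Answer: yes

Derivation:
Initial components: {0,1,2,3,4,5,6}
Adding edge (1,5): both already in same component {0,1,2,3,4,5,6}. No change.
New components: {0,1,2,3,4,5,6}
Are 0 and 1 in the same component? yes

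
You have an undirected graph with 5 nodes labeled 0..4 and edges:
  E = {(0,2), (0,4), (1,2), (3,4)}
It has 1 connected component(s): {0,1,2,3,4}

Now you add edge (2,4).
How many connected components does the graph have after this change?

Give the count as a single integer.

Initial component count: 1
Add (2,4): endpoints already in same component. Count unchanged: 1.
New component count: 1

Answer: 1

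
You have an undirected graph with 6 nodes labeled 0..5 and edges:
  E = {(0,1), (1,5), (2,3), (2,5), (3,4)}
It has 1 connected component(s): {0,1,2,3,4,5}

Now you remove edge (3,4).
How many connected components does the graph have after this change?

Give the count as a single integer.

Answer: 2

Derivation:
Initial component count: 1
Remove (3,4): it was a bridge. Count increases: 1 -> 2.
  After removal, components: {0,1,2,3,5} {4}
New component count: 2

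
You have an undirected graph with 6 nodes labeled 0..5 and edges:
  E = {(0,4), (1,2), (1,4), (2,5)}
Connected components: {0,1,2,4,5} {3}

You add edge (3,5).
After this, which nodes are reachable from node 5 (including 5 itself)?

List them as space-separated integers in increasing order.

Before: nodes reachable from 5: {0,1,2,4,5}
Adding (3,5): merges 5's component with another. Reachability grows.
After: nodes reachable from 5: {0,1,2,3,4,5}

Answer: 0 1 2 3 4 5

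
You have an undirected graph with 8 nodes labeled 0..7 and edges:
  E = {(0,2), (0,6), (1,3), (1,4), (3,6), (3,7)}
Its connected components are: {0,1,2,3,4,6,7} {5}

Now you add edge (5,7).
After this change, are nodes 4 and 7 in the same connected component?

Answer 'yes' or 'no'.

Initial components: {0,1,2,3,4,6,7} {5}
Adding edge (5,7): merges {5} and {0,1,2,3,4,6,7}.
New components: {0,1,2,3,4,5,6,7}
Are 4 and 7 in the same component? yes

Answer: yes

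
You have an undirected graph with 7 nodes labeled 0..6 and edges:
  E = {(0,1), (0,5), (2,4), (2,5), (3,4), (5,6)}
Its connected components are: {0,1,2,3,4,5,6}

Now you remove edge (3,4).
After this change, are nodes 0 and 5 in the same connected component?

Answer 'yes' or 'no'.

Initial components: {0,1,2,3,4,5,6}
Removing edge (3,4): it was a bridge — component count 1 -> 2.
New components: {0,1,2,4,5,6} {3}
Are 0 and 5 in the same component? yes

Answer: yes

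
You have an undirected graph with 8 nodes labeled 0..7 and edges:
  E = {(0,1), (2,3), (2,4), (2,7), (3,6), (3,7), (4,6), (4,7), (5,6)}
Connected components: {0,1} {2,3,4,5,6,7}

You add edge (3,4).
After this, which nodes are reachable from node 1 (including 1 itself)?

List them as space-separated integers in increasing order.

Before: nodes reachable from 1: {0,1}
Adding (3,4): both endpoints already in same component. Reachability from 1 unchanged.
After: nodes reachable from 1: {0,1}

Answer: 0 1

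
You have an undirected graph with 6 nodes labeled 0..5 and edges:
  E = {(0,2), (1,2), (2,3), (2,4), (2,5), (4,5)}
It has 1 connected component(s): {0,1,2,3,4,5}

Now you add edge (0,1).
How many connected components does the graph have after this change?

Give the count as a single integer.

Answer: 1

Derivation:
Initial component count: 1
Add (0,1): endpoints already in same component. Count unchanged: 1.
New component count: 1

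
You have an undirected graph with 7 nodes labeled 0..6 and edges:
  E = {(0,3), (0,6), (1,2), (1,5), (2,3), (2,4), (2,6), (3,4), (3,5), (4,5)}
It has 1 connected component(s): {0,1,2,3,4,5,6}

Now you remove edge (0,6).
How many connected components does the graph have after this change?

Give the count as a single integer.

Answer: 1

Derivation:
Initial component count: 1
Remove (0,6): not a bridge. Count unchanged: 1.
  After removal, components: {0,1,2,3,4,5,6}
New component count: 1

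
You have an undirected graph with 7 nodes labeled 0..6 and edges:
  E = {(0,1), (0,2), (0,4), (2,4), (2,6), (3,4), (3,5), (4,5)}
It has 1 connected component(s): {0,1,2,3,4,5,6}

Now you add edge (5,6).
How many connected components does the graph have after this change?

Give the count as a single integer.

Initial component count: 1
Add (5,6): endpoints already in same component. Count unchanged: 1.
New component count: 1

Answer: 1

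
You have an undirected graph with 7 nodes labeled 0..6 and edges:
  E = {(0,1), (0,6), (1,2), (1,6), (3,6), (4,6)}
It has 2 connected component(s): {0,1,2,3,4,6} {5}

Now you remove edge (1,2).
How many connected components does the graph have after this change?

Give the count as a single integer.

Answer: 3

Derivation:
Initial component count: 2
Remove (1,2): it was a bridge. Count increases: 2 -> 3.
  After removal, components: {0,1,3,4,6} {2} {5}
New component count: 3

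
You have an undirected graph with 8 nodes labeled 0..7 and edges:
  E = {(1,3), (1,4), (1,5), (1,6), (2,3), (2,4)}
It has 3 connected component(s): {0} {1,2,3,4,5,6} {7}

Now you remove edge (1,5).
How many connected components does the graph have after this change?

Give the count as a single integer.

Answer: 4

Derivation:
Initial component count: 3
Remove (1,5): it was a bridge. Count increases: 3 -> 4.
  After removal, components: {0} {1,2,3,4,6} {5} {7}
New component count: 4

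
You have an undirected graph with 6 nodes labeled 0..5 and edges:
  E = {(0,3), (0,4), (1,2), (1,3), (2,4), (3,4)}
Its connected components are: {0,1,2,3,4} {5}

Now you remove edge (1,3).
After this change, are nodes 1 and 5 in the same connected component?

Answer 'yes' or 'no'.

Answer: no

Derivation:
Initial components: {0,1,2,3,4} {5}
Removing edge (1,3): not a bridge — component count unchanged at 2.
New components: {0,1,2,3,4} {5}
Are 1 and 5 in the same component? no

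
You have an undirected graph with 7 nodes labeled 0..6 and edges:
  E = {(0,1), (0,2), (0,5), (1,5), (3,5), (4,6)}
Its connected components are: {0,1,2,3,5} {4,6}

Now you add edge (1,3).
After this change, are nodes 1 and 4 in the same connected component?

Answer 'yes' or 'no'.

Initial components: {0,1,2,3,5} {4,6}
Adding edge (1,3): both already in same component {0,1,2,3,5}. No change.
New components: {0,1,2,3,5} {4,6}
Are 1 and 4 in the same component? no

Answer: no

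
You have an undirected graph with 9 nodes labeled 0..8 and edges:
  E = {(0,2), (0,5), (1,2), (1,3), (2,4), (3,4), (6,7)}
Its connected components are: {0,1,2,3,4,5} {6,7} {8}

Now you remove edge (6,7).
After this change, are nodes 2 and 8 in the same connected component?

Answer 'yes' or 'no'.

Initial components: {0,1,2,3,4,5} {6,7} {8}
Removing edge (6,7): it was a bridge — component count 3 -> 4.
New components: {0,1,2,3,4,5} {6} {7} {8}
Are 2 and 8 in the same component? no

Answer: no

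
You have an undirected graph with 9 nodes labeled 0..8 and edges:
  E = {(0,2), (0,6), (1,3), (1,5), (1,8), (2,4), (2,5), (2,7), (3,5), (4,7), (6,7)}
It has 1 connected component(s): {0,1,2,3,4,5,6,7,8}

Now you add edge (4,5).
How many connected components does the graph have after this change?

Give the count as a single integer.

Answer: 1

Derivation:
Initial component count: 1
Add (4,5): endpoints already in same component. Count unchanged: 1.
New component count: 1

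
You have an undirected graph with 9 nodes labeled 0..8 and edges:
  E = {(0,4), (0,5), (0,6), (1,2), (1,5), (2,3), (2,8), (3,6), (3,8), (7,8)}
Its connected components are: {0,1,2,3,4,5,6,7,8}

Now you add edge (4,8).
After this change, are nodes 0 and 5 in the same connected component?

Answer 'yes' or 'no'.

Answer: yes

Derivation:
Initial components: {0,1,2,3,4,5,6,7,8}
Adding edge (4,8): both already in same component {0,1,2,3,4,5,6,7,8}. No change.
New components: {0,1,2,3,4,5,6,7,8}
Are 0 and 5 in the same component? yes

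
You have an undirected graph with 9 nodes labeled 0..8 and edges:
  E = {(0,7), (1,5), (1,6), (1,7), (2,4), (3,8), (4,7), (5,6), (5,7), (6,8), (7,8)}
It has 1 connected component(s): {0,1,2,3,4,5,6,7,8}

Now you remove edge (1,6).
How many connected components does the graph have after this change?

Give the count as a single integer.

Initial component count: 1
Remove (1,6): not a bridge. Count unchanged: 1.
  After removal, components: {0,1,2,3,4,5,6,7,8}
New component count: 1

Answer: 1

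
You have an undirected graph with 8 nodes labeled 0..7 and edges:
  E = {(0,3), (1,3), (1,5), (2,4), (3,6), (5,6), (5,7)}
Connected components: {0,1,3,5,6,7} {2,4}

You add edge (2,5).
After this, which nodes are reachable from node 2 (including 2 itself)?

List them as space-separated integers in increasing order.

Answer: 0 1 2 3 4 5 6 7

Derivation:
Before: nodes reachable from 2: {2,4}
Adding (2,5): merges 2's component with another. Reachability grows.
After: nodes reachable from 2: {0,1,2,3,4,5,6,7}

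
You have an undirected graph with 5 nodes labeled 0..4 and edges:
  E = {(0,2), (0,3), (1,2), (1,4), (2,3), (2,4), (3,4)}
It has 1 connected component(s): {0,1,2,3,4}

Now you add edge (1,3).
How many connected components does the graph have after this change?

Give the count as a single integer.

Initial component count: 1
Add (1,3): endpoints already in same component. Count unchanged: 1.
New component count: 1

Answer: 1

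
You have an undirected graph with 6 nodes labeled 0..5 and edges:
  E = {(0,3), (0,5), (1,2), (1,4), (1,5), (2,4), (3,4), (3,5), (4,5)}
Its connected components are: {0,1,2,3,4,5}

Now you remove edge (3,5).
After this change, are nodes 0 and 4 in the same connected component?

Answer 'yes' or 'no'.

Initial components: {0,1,2,3,4,5}
Removing edge (3,5): not a bridge — component count unchanged at 1.
New components: {0,1,2,3,4,5}
Are 0 and 4 in the same component? yes

Answer: yes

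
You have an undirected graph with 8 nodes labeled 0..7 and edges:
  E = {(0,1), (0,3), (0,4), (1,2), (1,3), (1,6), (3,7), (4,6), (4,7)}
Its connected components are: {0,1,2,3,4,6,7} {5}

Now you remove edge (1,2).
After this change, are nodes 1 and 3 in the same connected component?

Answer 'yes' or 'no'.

Initial components: {0,1,2,3,4,6,7} {5}
Removing edge (1,2): it was a bridge — component count 2 -> 3.
New components: {0,1,3,4,6,7} {2} {5}
Are 1 and 3 in the same component? yes

Answer: yes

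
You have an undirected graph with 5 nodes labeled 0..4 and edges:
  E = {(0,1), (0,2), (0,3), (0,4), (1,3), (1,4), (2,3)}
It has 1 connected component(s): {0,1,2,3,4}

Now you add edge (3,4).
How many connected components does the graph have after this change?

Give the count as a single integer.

Initial component count: 1
Add (3,4): endpoints already in same component. Count unchanged: 1.
New component count: 1

Answer: 1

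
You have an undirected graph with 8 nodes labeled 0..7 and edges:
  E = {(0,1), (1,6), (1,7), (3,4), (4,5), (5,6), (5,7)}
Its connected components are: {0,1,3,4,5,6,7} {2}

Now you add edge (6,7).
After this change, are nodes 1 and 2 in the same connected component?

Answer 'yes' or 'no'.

Initial components: {0,1,3,4,5,6,7} {2}
Adding edge (6,7): both already in same component {0,1,3,4,5,6,7}. No change.
New components: {0,1,3,4,5,6,7} {2}
Are 1 and 2 in the same component? no

Answer: no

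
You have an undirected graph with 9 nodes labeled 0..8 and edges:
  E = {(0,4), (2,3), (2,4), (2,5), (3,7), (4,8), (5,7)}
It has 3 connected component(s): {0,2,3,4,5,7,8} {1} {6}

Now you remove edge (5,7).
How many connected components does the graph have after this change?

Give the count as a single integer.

Initial component count: 3
Remove (5,7): not a bridge. Count unchanged: 3.
  After removal, components: {0,2,3,4,5,7,8} {1} {6}
New component count: 3

Answer: 3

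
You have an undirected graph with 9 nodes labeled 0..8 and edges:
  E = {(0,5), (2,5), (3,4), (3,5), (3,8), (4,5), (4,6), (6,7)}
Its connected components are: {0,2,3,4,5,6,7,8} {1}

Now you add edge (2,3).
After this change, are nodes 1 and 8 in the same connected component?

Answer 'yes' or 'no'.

Initial components: {0,2,3,4,5,6,7,8} {1}
Adding edge (2,3): both already in same component {0,2,3,4,5,6,7,8}. No change.
New components: {0,2,3,4,5,6,7,8} {1}
Are 1 and 8 in the same component? no

Answer: no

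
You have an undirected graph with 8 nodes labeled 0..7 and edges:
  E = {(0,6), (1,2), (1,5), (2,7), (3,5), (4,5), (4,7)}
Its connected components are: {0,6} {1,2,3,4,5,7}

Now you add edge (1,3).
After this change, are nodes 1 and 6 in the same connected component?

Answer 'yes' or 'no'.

Initial components: {0,6} {1,2,3,4,5,7}
Adding edge (1,3): both already in same component {1,2,3,4,5,7}. No change.
New components: {0,6} {1,2,3,4,5,7}
Are 1 and 6 in the same component? no

Answer: no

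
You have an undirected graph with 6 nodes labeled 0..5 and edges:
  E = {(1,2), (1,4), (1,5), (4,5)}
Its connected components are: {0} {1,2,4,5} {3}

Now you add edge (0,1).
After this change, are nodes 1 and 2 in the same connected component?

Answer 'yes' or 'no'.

Initial components: {0} {1,2,4,5} {3}
Adding edge (0,1): merges {0} and {1,2,4,5}.
New components: {0,1,2,4,5} {3}
Are 1 and 2 in the same component? yes

Answer: yes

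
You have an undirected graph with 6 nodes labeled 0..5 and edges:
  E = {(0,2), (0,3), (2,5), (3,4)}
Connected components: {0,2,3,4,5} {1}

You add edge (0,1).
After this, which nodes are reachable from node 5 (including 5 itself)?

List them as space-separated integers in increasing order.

Answer: 0 1 2 3 4 5

Derivation:
Before: nodes reachable from 5: {0,2,3,4,5}
Adding (0,1): merges 5's component with another. Reachability grows.
After: nodes reachable from 5: {0,1,2,3,4,5}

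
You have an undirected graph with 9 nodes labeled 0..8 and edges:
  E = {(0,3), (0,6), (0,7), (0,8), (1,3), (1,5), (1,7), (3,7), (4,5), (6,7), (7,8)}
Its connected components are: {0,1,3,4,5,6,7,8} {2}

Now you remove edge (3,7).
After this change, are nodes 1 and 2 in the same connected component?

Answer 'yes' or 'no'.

Initial components: {0,1,3,4,5,6,7,8} {2}
Removing edge (3,7): not a bridge — component count unchanged at 2.
New components: {0,1,3,4,5,6,7,8} {2}
Are 1 and 2 in the same component? no

Answer: no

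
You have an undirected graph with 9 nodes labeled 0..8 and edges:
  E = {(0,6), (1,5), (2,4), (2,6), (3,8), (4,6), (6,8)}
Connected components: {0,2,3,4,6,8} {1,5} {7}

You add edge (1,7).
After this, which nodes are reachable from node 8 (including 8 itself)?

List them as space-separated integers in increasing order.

Before: nodes reachable from 8: {0,2,3,4,6,8}
Adding (1,7): merges two components, but neither contains 8. Reachability from 8 unchanged.
After: nodes reachable from 8: {0,2,3,4,6,8}

Answer: 0 2 3 4 6 8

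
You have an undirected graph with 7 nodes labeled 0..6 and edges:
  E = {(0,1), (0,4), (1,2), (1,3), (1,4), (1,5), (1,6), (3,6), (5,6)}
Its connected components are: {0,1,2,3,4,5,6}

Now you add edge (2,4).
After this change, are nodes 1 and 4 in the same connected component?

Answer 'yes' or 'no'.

Answer: yes

Derivation:
Initial components: {0,1,2,3,4,5,6}
Adding edge (2,4): both already in same component {0,1,2,3,4,5,6}. No change.
New components: {0,1,2,3,4,5,6}
Are 1 and 4 in the same component? yes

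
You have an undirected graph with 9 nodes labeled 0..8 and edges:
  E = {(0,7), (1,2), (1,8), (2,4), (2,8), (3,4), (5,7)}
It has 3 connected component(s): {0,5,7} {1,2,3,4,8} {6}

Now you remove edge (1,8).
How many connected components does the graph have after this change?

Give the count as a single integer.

Initial component count: 3
Remove (1,8): not a bridge. Count unchanged: 3.
  After removal, components: {0,5,7} {1,2,3,4,8} {6}
New component count: 3

Answer: 3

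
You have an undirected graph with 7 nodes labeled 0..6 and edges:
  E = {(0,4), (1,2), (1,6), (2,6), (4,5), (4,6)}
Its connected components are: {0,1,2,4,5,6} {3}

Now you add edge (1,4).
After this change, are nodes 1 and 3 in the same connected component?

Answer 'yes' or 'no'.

Initial components: {0,1,2,4,5,6} {3}
Adding edge (1,4): both already in same component {0,1,2,4,5,6}. No change.
New components: {0,1,2,4,5,6} {3}
Are 1 and 3 in the same component? no

Answer: no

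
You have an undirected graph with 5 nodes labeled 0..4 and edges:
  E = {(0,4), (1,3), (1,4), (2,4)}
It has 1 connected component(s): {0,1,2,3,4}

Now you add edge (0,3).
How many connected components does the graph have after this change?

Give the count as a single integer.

Answer: 1

Derivation:
Initial component count: 1
Add (0,3): endpoints already in same component. Count unchanged: 1.
New component count: 1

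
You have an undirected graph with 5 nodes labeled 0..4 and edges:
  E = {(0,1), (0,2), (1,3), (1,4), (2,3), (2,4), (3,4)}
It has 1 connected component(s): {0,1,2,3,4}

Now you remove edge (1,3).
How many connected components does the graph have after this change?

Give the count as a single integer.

Answer: 1

Derivation:
Initial component count: 1
Remove (1,3): not a bridge. Count unchanged: 1.
  After removal, components: {0,1,2,3,4}
New component count: 1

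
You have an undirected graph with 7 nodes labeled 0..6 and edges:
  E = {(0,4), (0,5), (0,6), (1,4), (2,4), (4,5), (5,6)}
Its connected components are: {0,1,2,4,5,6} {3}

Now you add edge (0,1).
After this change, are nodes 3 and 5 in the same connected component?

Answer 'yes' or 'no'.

Answer: no

Derivation:
Initial components: {0,1,2,4,5,6} {3}
Adding edge (0,1): both already in same component {0,1,2,4,5,6}. No change.
New components: {0,1,2,4,5,6} {3}
Are 3 and 5 in the same component? no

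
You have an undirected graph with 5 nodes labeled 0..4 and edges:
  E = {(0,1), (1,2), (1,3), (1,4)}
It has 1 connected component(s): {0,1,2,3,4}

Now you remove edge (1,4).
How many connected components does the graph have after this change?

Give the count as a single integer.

Answer: 2

Derivation:
Initial component count: 1
Remove (1,4): it was a bridge. Count increases: 1 -> 2.
  After removal, components: {0,1,2,3} {4}
New component count: 2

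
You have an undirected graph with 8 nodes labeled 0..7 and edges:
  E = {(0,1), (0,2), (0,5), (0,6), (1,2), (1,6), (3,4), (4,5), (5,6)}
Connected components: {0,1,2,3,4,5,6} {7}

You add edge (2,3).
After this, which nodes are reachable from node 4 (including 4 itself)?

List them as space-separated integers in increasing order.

Answer: 0 1 2 3 4 5 6

Derivation:
Before: nodes reachable from 4: {0,1,2,3,4,5,6}
Adding (2,3): both endpoints already in same component. Reachability from 4 unchanged.
After: nodes reachable from 4: {0,1,2,3,4,5,6}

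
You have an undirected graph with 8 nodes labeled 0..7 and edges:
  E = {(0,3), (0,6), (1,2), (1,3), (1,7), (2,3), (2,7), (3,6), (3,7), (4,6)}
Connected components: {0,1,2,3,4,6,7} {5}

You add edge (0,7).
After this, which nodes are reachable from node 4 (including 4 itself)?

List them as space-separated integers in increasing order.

Before: nodes reachable from 4: {0,1,2,3,4,6,7}
Adding (0,7): both endpoints already in same component. Reachability from 4 unchanged.
After: nodes reachable from 4: {0,1,2,3,4,6,7}

Answer: 0 1 2 3 4 6 7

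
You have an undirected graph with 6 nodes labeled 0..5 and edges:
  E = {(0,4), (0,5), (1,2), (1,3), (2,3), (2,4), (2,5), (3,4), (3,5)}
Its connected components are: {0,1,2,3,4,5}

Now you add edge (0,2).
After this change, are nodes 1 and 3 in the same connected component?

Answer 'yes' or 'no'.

Answer: yes

Derivation:
Initial components: {0,1,2,3,4,5}
Adding edge (0,2): both already in same component {0,1,2,3,4,5}. No change.
New components: {0,1,2,3,4,5}
Are 1 and 3 in the same component? yes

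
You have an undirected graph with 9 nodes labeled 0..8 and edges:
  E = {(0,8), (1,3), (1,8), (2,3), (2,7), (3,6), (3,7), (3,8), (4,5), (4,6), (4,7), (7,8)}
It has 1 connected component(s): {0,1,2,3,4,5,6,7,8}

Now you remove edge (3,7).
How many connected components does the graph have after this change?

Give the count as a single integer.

Initial component count: 1
Remove (3,7): not a bridge. Count unchanged: 1.
  After removal, components: {0,1,2,3,4,5,6,7,8}
New component count: 1

Answer: 1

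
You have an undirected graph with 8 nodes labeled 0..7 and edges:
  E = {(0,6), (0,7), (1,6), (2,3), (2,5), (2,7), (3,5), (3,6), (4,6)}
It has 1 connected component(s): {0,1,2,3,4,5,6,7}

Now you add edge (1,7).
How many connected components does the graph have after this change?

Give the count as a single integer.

Initial component count: 1
Add (1,7): endpoints already in same component. Count unchanged: 1.
New component count: 1

Answer: 1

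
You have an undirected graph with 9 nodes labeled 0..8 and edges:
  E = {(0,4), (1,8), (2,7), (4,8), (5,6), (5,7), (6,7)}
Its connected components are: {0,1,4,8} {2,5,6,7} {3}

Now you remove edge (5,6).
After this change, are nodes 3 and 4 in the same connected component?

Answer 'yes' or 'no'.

Initial components: {0,1,4,8} {2,5,6,7} {3}
Removing edge (5,6): not a bridge — component count unchanged at 3.
New components: {0,1,4,8} {2,5,6,7} {3}
Are 3 and 4 in the same component? no

Answer: no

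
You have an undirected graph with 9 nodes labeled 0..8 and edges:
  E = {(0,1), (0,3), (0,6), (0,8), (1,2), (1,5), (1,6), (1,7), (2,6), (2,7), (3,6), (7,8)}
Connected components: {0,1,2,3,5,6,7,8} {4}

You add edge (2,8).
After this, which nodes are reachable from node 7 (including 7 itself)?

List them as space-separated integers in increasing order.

Answer: 0 1 2 3 5 6 7 8

Derivation:
Before: nodes reachable from 7: {0,1,2,3,5,6,7,8}
Adding (2,8): both endpoints already in same component. Reachability from 7 unchanged.
After: nodes reachable from 7: {0,1,2,3,5,6,7,8}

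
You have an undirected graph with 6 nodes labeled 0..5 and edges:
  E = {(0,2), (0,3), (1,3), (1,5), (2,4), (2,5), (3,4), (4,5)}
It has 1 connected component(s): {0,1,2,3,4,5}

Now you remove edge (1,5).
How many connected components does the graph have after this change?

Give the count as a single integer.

Initial component count: 1
Remove (1,5): not a bridge. Count unchanged: 1.
  After removal, components: {0,1,2,3,4,5}
New component count: 1

Answer: 1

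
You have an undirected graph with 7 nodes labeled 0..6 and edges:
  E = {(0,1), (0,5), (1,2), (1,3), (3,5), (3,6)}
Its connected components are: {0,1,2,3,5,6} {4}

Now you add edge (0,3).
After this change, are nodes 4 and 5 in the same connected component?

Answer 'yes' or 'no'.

Initial components: {0,1,2,3,5,6} {4}
Adding edge (0,3): both already in same component {0,1,2,3,5,6}. No change.
New components: {0,1,2,3,5,6} {4}
Are 4 and 5 in the same component? no

Answer: no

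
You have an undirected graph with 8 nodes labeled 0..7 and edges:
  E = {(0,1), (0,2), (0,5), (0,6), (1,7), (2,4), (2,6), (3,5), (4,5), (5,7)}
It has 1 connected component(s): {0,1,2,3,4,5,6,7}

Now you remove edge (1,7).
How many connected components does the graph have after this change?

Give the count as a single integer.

Initial component count: 1
Remove (1,7): not a bridge. Count unchanged: 1.
  After removal, components: {0,1,2,3,4,5,6,7}
New component count: 1

Answer: 1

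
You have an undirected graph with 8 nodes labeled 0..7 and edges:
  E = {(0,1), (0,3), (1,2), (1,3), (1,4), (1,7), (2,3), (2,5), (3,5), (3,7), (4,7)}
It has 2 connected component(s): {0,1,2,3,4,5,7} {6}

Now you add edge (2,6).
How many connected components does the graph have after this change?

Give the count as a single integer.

Answer: 1

Derivation:
Initial component count: 2
Add (2,6): merges two components. Count decreases: 2 -> 1.
New component count: 1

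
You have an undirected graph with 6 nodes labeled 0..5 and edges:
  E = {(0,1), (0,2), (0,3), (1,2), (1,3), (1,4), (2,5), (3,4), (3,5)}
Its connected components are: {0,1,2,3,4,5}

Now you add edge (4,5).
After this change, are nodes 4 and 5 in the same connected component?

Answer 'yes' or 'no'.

Answer: yes

Derivation:
Initial components: {0,1,2,3,4,5}
Adding edge (4,5): both already in same component {0,1,2,3,4,5}. No change.
New components: {0,1,2,3,4,5}
Are 4 and 5 in the same component? yes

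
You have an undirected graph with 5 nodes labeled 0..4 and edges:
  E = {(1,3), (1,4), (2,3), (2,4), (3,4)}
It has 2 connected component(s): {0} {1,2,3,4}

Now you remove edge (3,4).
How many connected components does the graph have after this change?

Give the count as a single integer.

Initial component count: 2
Remove (3,4): not a bridge. Count unchanged: 2.
  After removal, components: {0} {1,2,3,4}
New component count: 2

Answer: 2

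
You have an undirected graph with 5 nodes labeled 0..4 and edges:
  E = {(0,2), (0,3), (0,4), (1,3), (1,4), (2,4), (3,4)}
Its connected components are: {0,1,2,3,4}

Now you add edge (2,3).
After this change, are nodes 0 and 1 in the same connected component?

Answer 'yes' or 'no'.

Answer: yes

Derivation:
Initial components: {0,1,2,3,4}
Adding edge (2,3): both already in same component {0,1,2,3,4}. No change.
New components: {0,1,2,3,4}
Are 0 and 1 in the same component? yes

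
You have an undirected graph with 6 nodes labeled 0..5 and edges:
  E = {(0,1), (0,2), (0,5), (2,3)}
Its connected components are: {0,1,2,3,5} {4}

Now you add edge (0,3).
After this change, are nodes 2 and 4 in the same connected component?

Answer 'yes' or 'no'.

Answer: no

Derivation:
Initial components: {0,1,2,3,5} {4}
Adding edge (0,3): both already in same component {0,1,2,3,5}. No change.
New components: {0,1,2,3,5} {4}
Are 2 and 4 in the same component? no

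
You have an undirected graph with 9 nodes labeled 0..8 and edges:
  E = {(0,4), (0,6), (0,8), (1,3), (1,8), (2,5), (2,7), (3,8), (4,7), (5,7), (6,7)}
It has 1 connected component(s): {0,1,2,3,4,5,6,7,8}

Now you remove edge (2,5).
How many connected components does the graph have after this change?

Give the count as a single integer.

Answer: 1

Derivation:
Initial component count: 1
Remove (2,5): not a bridge. Count unchanged: 1.
  After removal, components: {0,1,2,3,4,5,6,7,8}
New component count: 1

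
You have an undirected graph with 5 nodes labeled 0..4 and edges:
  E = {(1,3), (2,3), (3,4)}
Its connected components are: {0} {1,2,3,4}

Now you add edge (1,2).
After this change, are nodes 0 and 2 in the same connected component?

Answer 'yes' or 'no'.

Answer: no

Derivation:
Initial components: {0} {1,2,3,4}
Adding edge (1,2): both already in same component {1,2,3,4}. No change.
New components: {0} {1,2,3,4}
Are 0 and 2 in the same component? no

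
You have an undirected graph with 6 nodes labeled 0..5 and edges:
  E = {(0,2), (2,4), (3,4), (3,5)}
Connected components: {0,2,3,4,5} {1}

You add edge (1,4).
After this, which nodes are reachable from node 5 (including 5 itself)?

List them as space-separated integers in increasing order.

Answer: 0 1 2 3 4 5

Derivation:
Before: nodes reachable from 5: {0,2,3,4,5}
Adding (1,4): merges 5's component with another. Reachability grows.
After: nodes reachable from 5: {0,1,2,3,4,5}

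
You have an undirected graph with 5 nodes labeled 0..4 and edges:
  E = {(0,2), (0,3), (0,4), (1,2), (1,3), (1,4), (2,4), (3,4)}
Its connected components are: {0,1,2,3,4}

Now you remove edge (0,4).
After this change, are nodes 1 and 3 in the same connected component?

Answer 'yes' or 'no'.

Answer: yes

Derivation:
Initial components: {0,1,2,3,4}
Removing edge (0,4): not a bridge — component count unchanged at 1.
New components: {0,1,2,3,4}
Are 1 and 3 in the same component? yes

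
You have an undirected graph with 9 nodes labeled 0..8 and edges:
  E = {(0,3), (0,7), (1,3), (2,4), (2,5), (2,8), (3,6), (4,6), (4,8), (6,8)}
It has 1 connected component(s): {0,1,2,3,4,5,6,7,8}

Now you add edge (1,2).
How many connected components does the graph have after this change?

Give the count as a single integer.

Initial component count: 1
Add (1,2): endpoints already in same component. Count unchanged: 1.
New component count: 1

Answer: 1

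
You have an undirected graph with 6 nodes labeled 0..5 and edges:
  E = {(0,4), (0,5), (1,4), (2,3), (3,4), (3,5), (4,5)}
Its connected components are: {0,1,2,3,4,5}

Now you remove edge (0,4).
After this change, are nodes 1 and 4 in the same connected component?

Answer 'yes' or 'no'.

Answer: yes

Derivation:
Initial components: {0,1,2,3,4,5}
Removing edge (0,4): not a bridge — component count unchanged at 1.
New components: {0,1,2,3,4,5}
Are 1 and 4 in the same component? yes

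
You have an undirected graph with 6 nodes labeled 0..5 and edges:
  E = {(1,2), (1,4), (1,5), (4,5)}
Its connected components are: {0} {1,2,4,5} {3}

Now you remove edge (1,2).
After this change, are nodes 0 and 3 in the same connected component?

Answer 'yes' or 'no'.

Initial components: {0} {1,2,4,5} {3}
Removing edge (1,2): it was a bridge — component count 3 -> 4.
New components: {0} {1,4,5} {2} {3}
Are 0 and 3 in the same component? no

Answer: no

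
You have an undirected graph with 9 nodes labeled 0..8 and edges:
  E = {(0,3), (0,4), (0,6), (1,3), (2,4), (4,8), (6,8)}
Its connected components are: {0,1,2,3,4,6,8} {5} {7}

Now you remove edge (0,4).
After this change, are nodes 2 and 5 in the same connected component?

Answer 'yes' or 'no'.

Initial components: {0,1,2,3,4,6,8} {5} {7}
Removing edge (0,4): not a bridge — component count unchanged at 3.
New components: {0,1,2,3,4,6,8} {5} {7}
Are 2 and 5 in the same component? no

Answer: no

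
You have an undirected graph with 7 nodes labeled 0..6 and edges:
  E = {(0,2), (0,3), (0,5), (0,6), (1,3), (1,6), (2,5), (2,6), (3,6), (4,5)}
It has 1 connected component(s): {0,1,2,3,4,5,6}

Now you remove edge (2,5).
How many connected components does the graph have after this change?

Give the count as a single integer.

Initial component count: 1
Remove (2,5): not a bridge. Count unchanged: 1.
  After removal, components: {0,1,2,3,4,5,6}
New component count: 1

Answer: 1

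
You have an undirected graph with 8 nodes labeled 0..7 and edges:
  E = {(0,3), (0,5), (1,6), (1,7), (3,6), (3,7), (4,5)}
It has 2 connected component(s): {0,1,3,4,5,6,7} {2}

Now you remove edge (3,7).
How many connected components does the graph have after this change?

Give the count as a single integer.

Initial component count: 2
Remove (3,7): not a bridge. Count unchanged: 2.
  After removal, components: {0,1,3,4,5,6,7} {2}
New component count: 2

Answer: 2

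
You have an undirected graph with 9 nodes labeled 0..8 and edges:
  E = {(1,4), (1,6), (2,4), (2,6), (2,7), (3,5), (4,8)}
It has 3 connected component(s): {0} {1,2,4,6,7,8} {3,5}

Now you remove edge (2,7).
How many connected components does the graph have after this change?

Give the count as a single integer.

Initial component count: 3
Remove (2,7): it was a bridge. Count increases: 3 -> 4.
  After removal, components: {0} {1,2,4,6,8} {3,5} {7}
New component count: 4

Answer: 4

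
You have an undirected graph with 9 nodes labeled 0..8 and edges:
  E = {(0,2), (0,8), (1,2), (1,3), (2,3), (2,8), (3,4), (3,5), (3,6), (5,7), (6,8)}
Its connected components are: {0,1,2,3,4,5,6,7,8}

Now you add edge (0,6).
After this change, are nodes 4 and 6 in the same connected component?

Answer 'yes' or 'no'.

Answer: yes

Derivation:
Initial components: {0,1,2,3,4,5,6,7,8}
Adding edge (0,6): both already in same component {0,1,2,3,4,5,6,7,8}. No change.
New components: {0,1,2,3,4,5,6,7,8}
Are 4 and 6 in the same component? yes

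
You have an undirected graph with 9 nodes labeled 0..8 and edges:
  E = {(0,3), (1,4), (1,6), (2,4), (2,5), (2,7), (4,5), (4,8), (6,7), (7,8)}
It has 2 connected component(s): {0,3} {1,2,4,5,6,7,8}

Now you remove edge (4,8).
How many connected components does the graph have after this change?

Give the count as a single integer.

Initial component count: 2
Remove (4,8): not a bridge. Count unchanged: 2.
  After removal, components: {0,3} {1,2,4,5,6,7,8}
New component count: 2

Answer: 2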